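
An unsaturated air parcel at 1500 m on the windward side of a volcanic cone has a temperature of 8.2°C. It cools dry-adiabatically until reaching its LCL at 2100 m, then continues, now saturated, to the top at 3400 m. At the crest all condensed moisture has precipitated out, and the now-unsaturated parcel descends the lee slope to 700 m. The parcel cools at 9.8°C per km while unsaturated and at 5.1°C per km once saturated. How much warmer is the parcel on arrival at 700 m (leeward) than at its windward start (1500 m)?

+13.95°C

Dry to 2100 m: -9.8 × 0.6 km = -5.88°C, so T = 2.32°C.
Saturated to 3400 m: -5.1 × 1.3 km = -6.63°C, so T = -4.31°C.
Dry descent to 700 m: +9.8 × 2.7 km = +26.46°C, so T = 22.15°C.
Net change vs windward start: 22.15 − 8.2 = +13.95°C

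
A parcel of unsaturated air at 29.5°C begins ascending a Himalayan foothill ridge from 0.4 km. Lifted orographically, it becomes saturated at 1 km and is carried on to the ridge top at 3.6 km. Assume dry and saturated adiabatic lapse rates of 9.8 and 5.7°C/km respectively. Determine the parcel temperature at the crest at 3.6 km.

8.8°C

400 → 1000 m (dry, 9.8°C/km): ΔT = -9.8 × 0.6 = -5.88°C → T = 23.62°C
1000 → 3600 m (saturated, 5.7°C/km): ΔT = -5.7 × 2.6 = -14.82°C → T = 8.8°C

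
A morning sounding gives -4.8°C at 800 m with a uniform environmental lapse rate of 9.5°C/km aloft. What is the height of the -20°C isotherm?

2400 m

Height above start = (-4.8 − (-20)) / 9.5 = 1.6 km
Altitude = 800 m + 1600 m = 2400 m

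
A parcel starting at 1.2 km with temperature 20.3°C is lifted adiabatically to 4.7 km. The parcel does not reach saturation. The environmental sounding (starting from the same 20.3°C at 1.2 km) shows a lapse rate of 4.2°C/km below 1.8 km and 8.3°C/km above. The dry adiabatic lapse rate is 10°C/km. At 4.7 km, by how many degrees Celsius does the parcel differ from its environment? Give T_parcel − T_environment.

Parcel:
  1200 → 4700 m (dry, 10°C/km): ΔT = -10 × 3.5 = -35°C → T = -14.7°C
Environment:
  1200 → 1800 m (environment, lower layer, 4.2°C/km): ΔT = -4.2 × 0.6 = -2.52°C → T = 17.78°C
  1800 → 4700 m (environment, upper layer, 8.3°C/km): ΔT = -8.3 × 2.9 = -24.07°C → T = -6.29°C
T_parcel − T_env = -14.7 − (-6.29) = -8.41°C

-8.41°C (parcel cooler than environment)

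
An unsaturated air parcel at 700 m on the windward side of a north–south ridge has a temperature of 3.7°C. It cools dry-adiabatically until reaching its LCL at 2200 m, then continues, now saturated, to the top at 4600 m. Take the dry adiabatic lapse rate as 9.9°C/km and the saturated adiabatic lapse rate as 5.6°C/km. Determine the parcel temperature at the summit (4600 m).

From 700 m to 2200 m (dry): cools by 9.9 × 1.5 = 14.85°C, giving -11.15°C.
From 2200 m to 4600 m (saturated): cools by 5.6 × 2.4 = 13.44°C, giving -24.59°C.

-24.59°C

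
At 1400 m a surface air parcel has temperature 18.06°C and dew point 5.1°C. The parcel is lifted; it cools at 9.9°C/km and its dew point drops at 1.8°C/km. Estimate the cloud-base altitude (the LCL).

3000 m

T and T_d converge at 9.9 − 1.8 = 8.1°C per km
Height above start = (18.06 − 5.1) / 8.1 = 1.6 km
LCL altitude = 1400 m + 1600 m = 3000 m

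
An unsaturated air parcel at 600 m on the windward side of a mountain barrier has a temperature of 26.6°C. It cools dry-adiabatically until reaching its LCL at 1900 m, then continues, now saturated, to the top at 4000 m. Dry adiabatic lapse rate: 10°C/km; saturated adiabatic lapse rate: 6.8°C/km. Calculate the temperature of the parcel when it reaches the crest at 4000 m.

600 → 1900 m (dry, 10°C/km): ΔT = -10 × 1.3 = -13°C → T = 13.6°C
1900 → 4000 m (saturated, 6.8°C/km): ΔT = -6.8 × 2.1 = -14.28°C → T = -0.68°C

-0.68°C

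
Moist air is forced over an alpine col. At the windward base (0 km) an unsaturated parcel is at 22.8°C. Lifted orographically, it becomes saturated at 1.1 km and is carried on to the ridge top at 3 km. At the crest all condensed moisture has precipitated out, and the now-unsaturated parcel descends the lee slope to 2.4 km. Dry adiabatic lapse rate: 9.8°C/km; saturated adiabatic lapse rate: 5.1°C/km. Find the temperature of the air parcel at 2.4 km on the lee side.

0–1100 m, dry: Δz = 1.1 km ⇒ ΔT = -10.78°C; T = 12.02°C
1100–3000 m, saturated: Δz = 1.9 km ⇒ ΔT = -9.69°C; T = 2.33°C
3000–2400 m, dry descent: Δz = 0.6 km ⇒ ΔT = +5.88°C; T = 8.21°C

8.21°C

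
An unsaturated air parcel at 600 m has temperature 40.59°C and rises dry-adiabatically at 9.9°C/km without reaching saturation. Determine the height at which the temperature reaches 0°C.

Height above start = (40.59 − 0) / 9.9 = 4.1 km
Altitude = 600 m + 4100 m = 4700 m

4700 m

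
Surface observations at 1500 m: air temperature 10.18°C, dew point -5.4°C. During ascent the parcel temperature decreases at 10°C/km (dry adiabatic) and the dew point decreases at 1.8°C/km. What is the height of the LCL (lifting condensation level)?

T and T_d converge at 10 − 1.8 = 8.2°C per km
Height above start = (10.18 − (-5.4)) / 8.2 = 1.9 km
LCL altitude = 1500 m + 1900 m = 3400 m

3400 m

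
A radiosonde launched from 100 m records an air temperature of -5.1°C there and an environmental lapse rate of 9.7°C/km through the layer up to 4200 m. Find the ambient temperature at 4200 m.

100 → 4200 m (environmental, 9.7°C/km): ΔT = -9.7 × 4.1 = -39.77°C → T = -44.87°C

-44.87°C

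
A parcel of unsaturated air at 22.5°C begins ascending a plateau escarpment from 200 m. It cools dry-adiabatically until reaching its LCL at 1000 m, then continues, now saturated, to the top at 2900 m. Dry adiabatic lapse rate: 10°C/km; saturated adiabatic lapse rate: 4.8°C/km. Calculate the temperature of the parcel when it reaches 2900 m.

5.38°C

Dry to 1000 m: -10 × 0.8 km = -8°C, so T = 14.5°C.
Saturated to 2900 m: -4.8 × 1.9 km = -9.12°C, so T = 5.38°C.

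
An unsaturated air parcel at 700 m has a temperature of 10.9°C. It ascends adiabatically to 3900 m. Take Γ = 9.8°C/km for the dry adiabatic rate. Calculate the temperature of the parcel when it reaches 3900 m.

-20.46°C

700–3900 m, dry adiabatic: Δz = 3.2 km ⇒ ΔT = -31.36°C; T = -20.46°C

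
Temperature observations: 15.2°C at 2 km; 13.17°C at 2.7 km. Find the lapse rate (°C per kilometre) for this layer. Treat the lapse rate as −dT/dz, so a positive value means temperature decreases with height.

2.9°C/km

Γ = −ΔT/Δz = (15.2 − 13.17) / (2700 − 2000) m
  = 2.03°C / 0.7 km = 2.9°C/km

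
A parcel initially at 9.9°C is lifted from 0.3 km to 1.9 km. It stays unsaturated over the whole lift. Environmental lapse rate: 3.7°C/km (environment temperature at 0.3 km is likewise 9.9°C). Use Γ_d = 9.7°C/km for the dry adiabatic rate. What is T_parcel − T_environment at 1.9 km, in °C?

Parcel:
  300–1900 m, dry: Δz = 1.6 km ⇒ ΔT = -15.52°C; T = -5.62°C
Environment:
  300–1900 m, environment: Δz = 1.6 km ⇒ ΔT = -5.92°C; T = 3.98°C
T_parcel − T_env = -5.62 − 3.98 = -9.6°C

-9.6°C (parcel cooler than environment)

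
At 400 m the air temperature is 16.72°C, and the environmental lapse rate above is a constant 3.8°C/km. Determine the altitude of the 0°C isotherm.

Height above start = (16.72 − 0) / 3.8 = 4.4 km
Altitude = 400 m + 4400 m = 4800 m

4800 m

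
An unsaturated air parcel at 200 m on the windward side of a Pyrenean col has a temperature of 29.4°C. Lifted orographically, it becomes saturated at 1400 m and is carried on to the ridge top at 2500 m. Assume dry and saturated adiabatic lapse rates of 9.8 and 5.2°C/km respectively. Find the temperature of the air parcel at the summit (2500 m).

Dry to 1400 m: -9.8 × 1.2 km = -11.76°C, so T = 17.64°C.
Saturated to 2500 m: -5.2 × 1.1 km = -5.72°C, so T = 11.92°C.

11.92°C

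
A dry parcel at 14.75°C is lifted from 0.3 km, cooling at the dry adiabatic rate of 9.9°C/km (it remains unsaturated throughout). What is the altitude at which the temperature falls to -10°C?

Height above start = (14.75 − (-10)) / 9.9 = 2.5 km
Altitude = 300 m + 2500 m = 2800 m

2.8 km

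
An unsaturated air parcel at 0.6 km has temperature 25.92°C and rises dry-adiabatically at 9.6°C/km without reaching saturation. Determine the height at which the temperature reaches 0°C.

3.3 km

Height above start = (25.92 − 0) / 9.6 = 2.7 km
Altitude = 600 m + 2700 m = 3300 m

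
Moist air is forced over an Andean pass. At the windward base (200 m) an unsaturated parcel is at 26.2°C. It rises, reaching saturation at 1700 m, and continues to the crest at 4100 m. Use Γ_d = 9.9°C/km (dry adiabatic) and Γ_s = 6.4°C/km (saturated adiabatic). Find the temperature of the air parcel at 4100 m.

From 200 m to 1700 m (dry): cools by 9.9 × 1.5 = 14.85°C, giving 11.35°C.
From 1700 m to 4100 m (saturated): cools by 6.4 × 2.4 = 15.36°C, giving -4.01°C.

-4.01°C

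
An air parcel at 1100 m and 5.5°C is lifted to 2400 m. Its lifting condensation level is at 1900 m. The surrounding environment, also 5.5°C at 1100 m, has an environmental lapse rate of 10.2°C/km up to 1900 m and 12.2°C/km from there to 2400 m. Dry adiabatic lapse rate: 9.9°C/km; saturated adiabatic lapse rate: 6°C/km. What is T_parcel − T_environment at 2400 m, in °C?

Parcel:
  1100 → 1900 m (dry, 9.9°C/km): ΔT = -9.9 × 0.8 = -7.92°C → T = -2.42°C
  1900 → 2400 m (saturated, 6°C/km): ΔT = -6 × 0.5 = -3°C → T = -5.42°C
Environment:
  1100 → 1900 m (environment, lower layer, 10.2°C/km): ΔT = -10.2 × 0.8 = -8.16°C → T = -2.66°C
  1900 → 2400 m (environment, upper layer, 12.2°C/km): ΔT = -12.2 × 0.5 = -6.1°C → T = -8.76°C
T_parcel − T_env = -5.42 − (-8.76) = +3.34°C

+3.34°C (parcel warmer than environment)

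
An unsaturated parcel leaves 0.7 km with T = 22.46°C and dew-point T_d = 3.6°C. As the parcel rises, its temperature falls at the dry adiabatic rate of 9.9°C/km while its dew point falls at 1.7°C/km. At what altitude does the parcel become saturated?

T and T_d converge at 9.9 − 1.7 = 8.2°C per km
Height above start = (22.46 − 3.6) / 8.2 = 2.3 km
LCL altitude = 700 m + 2300 m = 3000 m

3 km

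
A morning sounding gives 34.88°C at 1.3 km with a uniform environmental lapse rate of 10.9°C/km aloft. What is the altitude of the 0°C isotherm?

Height above start = (34.88 − 0) / 10.9 = 3.2 km
Altitude = 1300 m + 3200 m = 4500 m

4.5 km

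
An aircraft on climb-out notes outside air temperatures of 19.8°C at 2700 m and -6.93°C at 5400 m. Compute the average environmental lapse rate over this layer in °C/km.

9.9°C/km

Γ = −ΔT/Δz = (19.8 − (-6.93)) / (5400 − 2700) m
  = 26.73°C / 2.7 km = 9.9°C/km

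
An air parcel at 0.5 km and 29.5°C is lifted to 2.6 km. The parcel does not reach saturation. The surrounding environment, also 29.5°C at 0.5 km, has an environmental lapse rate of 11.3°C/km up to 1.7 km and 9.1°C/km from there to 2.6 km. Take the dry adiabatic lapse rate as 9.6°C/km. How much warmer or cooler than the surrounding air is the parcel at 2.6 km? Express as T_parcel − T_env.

Parcel:
  Dry to 2600 m: -9.6 × 2.1 km = -20.16°C, so T = 9.34°C.
Environment:
  Environment, lower layer to 1700 m: -11.3 × 1.2 km = -13.56°C, so T = 15.94°C.
  Environment, upper layer to 2600 m: -9.1 × 0.9 km = -8.19°C, so T = 7.75°C.
T_parcel − T_env = 9.34 − 7.75 = +1.59°C

+1.59°C (parcel warmer than environment)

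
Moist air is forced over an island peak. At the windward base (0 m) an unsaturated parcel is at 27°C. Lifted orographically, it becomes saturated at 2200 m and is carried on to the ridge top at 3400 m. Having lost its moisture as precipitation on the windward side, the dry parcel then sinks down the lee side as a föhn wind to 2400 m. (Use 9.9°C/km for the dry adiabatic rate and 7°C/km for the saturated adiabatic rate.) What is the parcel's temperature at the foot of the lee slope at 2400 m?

From 0 m to 2200 m (dry): cools by 9.9 × 2.2 = 21.78°C, giving 5.22°C.
From 2200 m to 3400 m (saturated): cools by 7 × 1.2 = 8.4°C, giving -3.18°C.
From 3400 m to 2400 m (dry descent): warms by 9.9 × 1 = 9.9°C, giving 6.72°C.

6.72°C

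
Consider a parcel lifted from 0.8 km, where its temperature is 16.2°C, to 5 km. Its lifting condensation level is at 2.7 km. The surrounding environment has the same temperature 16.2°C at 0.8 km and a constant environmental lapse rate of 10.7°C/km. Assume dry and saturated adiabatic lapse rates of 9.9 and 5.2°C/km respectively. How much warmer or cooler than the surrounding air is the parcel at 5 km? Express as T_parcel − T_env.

+14.17°C (parcel warmer than environment)

Parcel:
  Dry to 2700 m: -9.9 × 1.9 km = -18.81°C, so T = -2.61°C.
  Saturated to 5000 m: -5.2 × 2.3 km = -11.96°C, so T = -14.57°C.
Environment:
  Environment to 5000 m: -10.7 × 4.2 km = -44.94°C, so T = -28.74°C.
T_parcel − T_env = -14.57 − (-28.74) = +14.17°C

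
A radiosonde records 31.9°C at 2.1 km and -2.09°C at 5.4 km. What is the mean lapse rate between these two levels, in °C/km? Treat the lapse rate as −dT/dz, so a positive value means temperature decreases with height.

10.3°C/km

Γ = −ΔT/Δz = (31.9 − (-2.09)) / (5400 − 2100) m
  = 33.99°C / 3.3 km = 10.3°C/km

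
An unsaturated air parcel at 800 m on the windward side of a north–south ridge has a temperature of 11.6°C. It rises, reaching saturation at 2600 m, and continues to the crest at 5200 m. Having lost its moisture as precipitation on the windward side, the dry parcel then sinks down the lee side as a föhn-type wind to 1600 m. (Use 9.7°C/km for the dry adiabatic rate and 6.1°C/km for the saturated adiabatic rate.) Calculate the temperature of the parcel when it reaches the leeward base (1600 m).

13.2°C

Dry to 2600 m: -9.7 × 1.8 km = -17.46°C, so T = -5.86°C.
Saturated to 5200 m: -6.1 × 2.6 km = -15.86°C, so T = -21.72°C.
Dry descent to 1600 m: +9.7 × 3.6 km = +34.92°C, so T = 13.2°C.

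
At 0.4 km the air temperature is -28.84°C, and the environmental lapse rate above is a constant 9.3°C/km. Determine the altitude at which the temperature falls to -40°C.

1.6 km

Height above start = (-28.84 − (-40)) / 9.3 = 1.2 km
Altitude = 400 m + 1200 m = 1600 m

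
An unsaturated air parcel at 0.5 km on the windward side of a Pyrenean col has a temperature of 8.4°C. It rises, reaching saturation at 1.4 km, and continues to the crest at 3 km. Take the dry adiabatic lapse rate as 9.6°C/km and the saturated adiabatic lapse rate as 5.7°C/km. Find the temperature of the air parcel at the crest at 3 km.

-9.36°C

500–1400 m, dry: Δz = 0.9 km ⇒ ΔT = -8.64°C; T = -0.24°C
1400–3000 m, saturated: Δz = 1.6 km ⇒ ΔT = -9.12°C; T = -9.36°C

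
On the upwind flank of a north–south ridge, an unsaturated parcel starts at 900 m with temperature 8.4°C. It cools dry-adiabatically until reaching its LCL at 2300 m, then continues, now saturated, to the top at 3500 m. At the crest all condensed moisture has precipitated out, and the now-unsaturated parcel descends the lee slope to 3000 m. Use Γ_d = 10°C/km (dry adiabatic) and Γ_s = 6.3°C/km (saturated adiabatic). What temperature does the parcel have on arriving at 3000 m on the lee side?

-8.16°C

Dry to 2300 m: -10 × 1.4 km = -14°C, so T = -5.6°C.
Saturated to 3500 m: -6.3 × 1.2 km = -7.56°C, so T = -13.16°C.
Dry descent to 3000 m: +10 × 0.5 km = +5°C, so T = -8.16°C.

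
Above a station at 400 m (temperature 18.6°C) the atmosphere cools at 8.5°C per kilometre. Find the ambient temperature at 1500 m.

9.25°C

From 400 m to 1500 m (environmental): cools by 8.5 × 1.1 = 9.35°C, giving 9.25°C.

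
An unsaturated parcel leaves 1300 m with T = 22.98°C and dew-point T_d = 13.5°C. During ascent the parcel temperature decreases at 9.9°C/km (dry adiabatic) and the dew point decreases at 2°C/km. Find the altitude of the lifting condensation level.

T and T_d converge at 9.9 − 2 = 7.9°C per km
Height above start = (22.98 − 13.5) / 7.9 = 1.2 km
LCL altitude = 1300 m + 1200 m = 2500 m

2500 m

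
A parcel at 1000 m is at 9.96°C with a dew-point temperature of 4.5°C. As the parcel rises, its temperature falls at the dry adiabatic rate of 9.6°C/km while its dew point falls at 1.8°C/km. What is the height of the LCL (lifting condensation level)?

T and T_d converge at 9.6 − 1.8 = 7.8°C per km
Height above start = (9.96 − 4.5) / 7.8 = 0.7 km
LCL altitude = 1000 m + 700 m = 1700 m

1700 m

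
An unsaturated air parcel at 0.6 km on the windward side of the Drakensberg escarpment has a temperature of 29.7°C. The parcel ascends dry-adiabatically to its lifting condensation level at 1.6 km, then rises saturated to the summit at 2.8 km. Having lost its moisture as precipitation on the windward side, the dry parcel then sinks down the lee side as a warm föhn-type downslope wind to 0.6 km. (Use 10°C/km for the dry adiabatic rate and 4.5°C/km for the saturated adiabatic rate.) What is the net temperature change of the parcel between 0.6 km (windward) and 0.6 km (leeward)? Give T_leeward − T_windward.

+6.6°C

600 → 1600 m (dry, 10°C/km): ΔT = -10 × 1 = -10°C → T = 19.7°C
1600 → 2800 m (saturated, 4.5°C/km): ΔT = -4.5 × 1.2 = -5.4°C → T = 14.3°C
2800 → 600 m (dry descent, 10°C/km): ΔT = +10 × 2.2 = +22°C → T = 36.3°C
Net change vs windward start: 36.3 − 29.7 = +6.6°C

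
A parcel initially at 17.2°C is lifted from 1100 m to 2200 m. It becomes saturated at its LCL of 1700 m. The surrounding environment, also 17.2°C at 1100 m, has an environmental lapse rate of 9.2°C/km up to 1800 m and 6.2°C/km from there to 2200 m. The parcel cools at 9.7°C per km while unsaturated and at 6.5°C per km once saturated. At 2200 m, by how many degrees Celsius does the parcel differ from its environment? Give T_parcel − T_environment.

Parcel:
  1100 → 1700 m (dry, 9.7°C/km): ΔT = -9.7 × 0.6 = -5.82°C → T = 11.38°C
  1700 → 2200 m (saturated, 6.5°C/km): ΔT = -6.5 × 0.5 = -3.25°C → T = 8.13°C
Environment:
  1100 → 1800 m (environment, lower layer, 9.2°C/km): ΔT = -9.2 × 0.7 = -6.44°C → T = 10.76°C
  1800 → 2200 m (environment, upper layer, 6.2°C/km): ΔT = -6.2 × 0.4 = -2.48°C → T = 8.28°C
T_parcel − T_env = 8.13 − 8.28 = -0.15°C

-0.15°C (parcel cooler than environment)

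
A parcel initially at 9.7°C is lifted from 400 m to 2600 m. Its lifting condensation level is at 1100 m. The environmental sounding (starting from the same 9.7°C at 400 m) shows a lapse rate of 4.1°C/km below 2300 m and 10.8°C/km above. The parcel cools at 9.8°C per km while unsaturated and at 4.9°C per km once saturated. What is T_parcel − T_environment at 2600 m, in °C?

Parcel:
  400–1100 m, dry: Δz = 0.7 km ⇒ ΔT = -6.86°C; T = 2.84°C
  1100–2600 m, saturated: Δz = 1.5 km ⇒ ΔT = -7.35°C; T = -4.51°C
Environment:
  400–2300 m, environment, lower layer: Δz = 1.9 km ⇒ ΔT = -7.79°C; T = 1.91°C
  2300–2600 m, environment, upper layer: Δz = 0.3 km ⇒ ΔT = -3.24°C; T = -1.33°C
T_parcel − T_env = -4.51 − (-1.33) = -3.18°C

-3.18°C (parcel cooler than environment)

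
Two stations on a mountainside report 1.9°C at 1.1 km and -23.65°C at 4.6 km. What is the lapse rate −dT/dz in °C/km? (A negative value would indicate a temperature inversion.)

7.3°C/km

Γ = −ΔT/Δz = (1.9 − (-23.65)) / (4600 − 1100) m
  = 25.55°C / 3.5 km = 7.3°C/km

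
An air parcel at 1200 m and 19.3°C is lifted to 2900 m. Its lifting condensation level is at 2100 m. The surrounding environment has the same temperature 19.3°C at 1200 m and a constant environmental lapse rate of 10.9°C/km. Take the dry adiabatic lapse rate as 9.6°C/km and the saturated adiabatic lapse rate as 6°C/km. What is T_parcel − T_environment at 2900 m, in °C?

+5.09°C (parcel warmer than environment)

Parcel:
  1200 → 2100 m (dry, 9.6°C/km): ΔT = -9.6 × 0.9 = -8.64°C → T = 10.66°C
  2100 → 2900 m (saturated, 6°C/km): ΔT = -6 × 0.8 = -4.8°C → T = 5.86°C
Environment:
  1200 → 2900 m (environment, 10.9°C/km): ΔT = -10.9 × 1.7 = -18.53°C → T = 0.77°C
T_parcel − T_env = 5.86 − 0.77 = +5.09°C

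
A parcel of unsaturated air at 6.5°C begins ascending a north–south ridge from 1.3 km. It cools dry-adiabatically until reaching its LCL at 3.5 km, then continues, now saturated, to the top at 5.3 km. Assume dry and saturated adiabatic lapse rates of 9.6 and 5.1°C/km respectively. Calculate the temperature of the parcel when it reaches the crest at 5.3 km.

From 1300 m to 3500 m (dry): cools by 9.6 × 2.2 = 21.12°C, giving -14.62°C.
From 3500 m to 5300 m (saturated): cools by 5.1 × 1.8 = 9.18°C, giving -23.8°C.

-23.8°C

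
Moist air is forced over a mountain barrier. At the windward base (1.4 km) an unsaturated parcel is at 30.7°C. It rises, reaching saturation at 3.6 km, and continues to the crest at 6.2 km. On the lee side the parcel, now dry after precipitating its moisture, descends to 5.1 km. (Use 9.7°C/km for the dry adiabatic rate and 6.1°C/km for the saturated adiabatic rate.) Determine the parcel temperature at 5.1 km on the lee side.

Dry to 3600 m: -9.7 × 2.2 km = -21.34°C, so T = 9.36°C.
Saturated to 6200 m: -6.1 × 2.6 km = -15.86°C, so T = -6.5°C.
Dry descent to 5100 m: +9.7 × 1.1 km = +10.67°C, so T = 4.17°C.

4.17°C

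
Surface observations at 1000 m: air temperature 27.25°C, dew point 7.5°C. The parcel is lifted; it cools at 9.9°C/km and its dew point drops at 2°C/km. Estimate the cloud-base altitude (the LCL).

T and T_d converge at 9.9 − 2 = 7.9°C per km
Height above start = (27.25 − 7.5) / 7.9 = 2.5 km
LCL altitude = 1000 m + 2500 m = 3500 m

3500 m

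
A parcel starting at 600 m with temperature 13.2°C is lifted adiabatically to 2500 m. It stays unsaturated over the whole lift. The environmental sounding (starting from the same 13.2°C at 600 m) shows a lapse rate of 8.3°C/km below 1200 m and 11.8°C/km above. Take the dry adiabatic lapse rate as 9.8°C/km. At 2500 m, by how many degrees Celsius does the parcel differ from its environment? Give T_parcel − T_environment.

+1.7°C (parcel warmer than environment)

Parcel:
  600–2500 m, dry: Δz = 1.9 km ⇒ ΔT = -18.62°C; T = -5.42°C
Environment:
  600–1200 m, environment, lower layer: Δz = 0.6 km ⇒ ΔT = -4.98°C; T = 8.22°C
  1200–2500 m, environment, upper layer: Δz = 1.3 km ⇒ ΔT = -15.34°C; T = -7.12°C
T_parcel − T_env = -5.42 − (-7.12) = +1.7°C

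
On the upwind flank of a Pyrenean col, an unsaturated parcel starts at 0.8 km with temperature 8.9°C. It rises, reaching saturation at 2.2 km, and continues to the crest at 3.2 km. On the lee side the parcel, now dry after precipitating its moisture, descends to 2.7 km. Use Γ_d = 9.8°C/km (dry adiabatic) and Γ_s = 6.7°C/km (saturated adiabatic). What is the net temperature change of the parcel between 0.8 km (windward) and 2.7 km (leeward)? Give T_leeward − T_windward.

Dry to 2200 m: -9.8 × 1.4 km = -13.72°C, so T = -4.82°C.
Saturated to 3200 m: -6.7 × 1 km = -6.7°C, so T = -11.52°C.
Dry descent to 2700 m: +9.8 × 0.5 km = +4.9°C, so T = -6.62°C.
Net change vs windward start: -6.62 − 8.9 = -15.52°C

-15.52°C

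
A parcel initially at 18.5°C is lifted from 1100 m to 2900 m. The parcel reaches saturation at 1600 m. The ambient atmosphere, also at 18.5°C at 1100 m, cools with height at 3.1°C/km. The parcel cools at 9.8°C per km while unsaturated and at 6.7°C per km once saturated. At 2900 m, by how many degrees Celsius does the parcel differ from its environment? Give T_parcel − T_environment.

-8.03°C (parcel cooler than environment)

Parcel:
  1100 → 1600 m (dry, 9.8°C/km): ΔT = -9.8 × 0.5 = -4.9°C → T = 13.6°C
  1600 → 2900 m (saturated, 6.7°C/km): ΔT = -6.7 × 1.3 = -8.71°C → T = 4.89°C
Environment:
  1100 → 2900 m (environment, 3.1°C/km): ΔT = -3.1 × 1.8 = -5.58°C → T = 12.92°C
T_parcel − T_env = 4.89 − 12.92 = -8.03°C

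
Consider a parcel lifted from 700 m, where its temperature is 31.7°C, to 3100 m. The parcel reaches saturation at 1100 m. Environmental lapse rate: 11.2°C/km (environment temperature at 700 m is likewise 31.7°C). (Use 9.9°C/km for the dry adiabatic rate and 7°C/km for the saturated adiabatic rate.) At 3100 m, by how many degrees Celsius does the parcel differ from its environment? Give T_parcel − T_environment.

Parcel:
  700 → 1100 m (dry, 9.9°C/km): ΔT = -9.9 × 0.4 = -3.96°C → T = 27.74°C
  1100 → 3100 m (saturated, 7°C/km): ΔT = -7 × 2 = -14°C → T = 13.74°C
Environment:
  700 → 3100 m (environment, 11.2°C/km): ΔT = -11.2 × 2.4 = -26.88°C → T = 4.82°C
T_parcel − T_env = 13.74 − 4.82 = +8.92°C

+8.92°C (parcel warmer than environment)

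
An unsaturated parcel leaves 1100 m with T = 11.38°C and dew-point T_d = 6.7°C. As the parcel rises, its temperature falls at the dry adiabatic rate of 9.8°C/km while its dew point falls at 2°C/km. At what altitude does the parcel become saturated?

T and T_d converge at 9.8 − 2 = 7.8°C per km
Height above start = (11.38 − 6.7) / 7.8 = 0.6 km
LCL altitude = 1100 m + 600 m = 1700 m

1700 m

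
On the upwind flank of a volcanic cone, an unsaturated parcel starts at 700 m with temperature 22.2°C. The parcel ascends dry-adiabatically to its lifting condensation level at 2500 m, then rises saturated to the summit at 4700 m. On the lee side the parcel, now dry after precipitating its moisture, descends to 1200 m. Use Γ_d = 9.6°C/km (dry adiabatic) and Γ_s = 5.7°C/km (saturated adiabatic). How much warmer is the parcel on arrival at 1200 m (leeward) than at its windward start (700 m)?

+3.78°C

From 700 m to 2500 m (dry): cools by 9.6 × 1.8 = 17.28°C, giving 4.92°C.
From 2500 m to 4700 m (saturated): cools by 5.7 × 2.2 = 12.54°C, giving -7.62°C.
From 4700 m to 1200 m (dry descent): warms by 9.6 × 3.5 = 33.6°C, giving 25.98°C.
Net change vs windward start: 25.98 − 22.2 = +3.78°C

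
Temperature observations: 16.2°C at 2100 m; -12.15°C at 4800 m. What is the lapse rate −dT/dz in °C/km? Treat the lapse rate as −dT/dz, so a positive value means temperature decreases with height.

Γ = −ΔT/Δz = (16.2 − (-12.15)) / (4800 − 2100) m
  = 28.35°C / 2.7 km = 10.5°C/km

10.5°C/km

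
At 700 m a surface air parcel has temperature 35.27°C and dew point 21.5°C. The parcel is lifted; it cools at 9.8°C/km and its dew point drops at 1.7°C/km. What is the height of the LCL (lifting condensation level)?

2400 m

T and T_d converge at 9.8 − 1.7 = 8.1°C per km
Height above start = (35.27 − 21.5) / 8.1 = 1.7 km
LCL altitude = 700 m + 1700 m = 2400 m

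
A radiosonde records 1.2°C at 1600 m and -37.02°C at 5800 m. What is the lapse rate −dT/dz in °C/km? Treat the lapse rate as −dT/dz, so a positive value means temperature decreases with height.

Γ = −ΔT/Δz = (1.2 − (-37.02)) / (5800 − 1600) m
  = 38.22°C / 4.2 km = 9.1°C/km

9.1°C/km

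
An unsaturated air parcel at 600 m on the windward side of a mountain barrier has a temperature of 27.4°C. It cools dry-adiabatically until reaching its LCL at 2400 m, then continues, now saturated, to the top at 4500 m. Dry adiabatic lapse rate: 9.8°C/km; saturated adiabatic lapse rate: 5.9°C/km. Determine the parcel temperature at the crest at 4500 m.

-2.63°C

Dry to 2400 m: -9.8 × 1.8 km = -17.64°C, so T = 9.76°C.
Saturated to 4500 m: -5.9 × 2.1 km = -12.39°C, so T = -2.63°C.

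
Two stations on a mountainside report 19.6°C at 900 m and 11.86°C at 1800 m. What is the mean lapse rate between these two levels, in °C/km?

Γ = −ΔT/Δz = (19.6 − 11.86) / (1800 − 900) m
  = 7.74°C / 0.9 km = 8.6°C/km

8.6°C/km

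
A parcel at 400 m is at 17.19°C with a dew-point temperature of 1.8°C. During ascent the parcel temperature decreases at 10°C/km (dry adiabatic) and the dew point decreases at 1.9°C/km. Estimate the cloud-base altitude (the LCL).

T and T_d converge at 10 − 1.9 = 8.1°C per km
Height above start = (17.19 − 1.8) / 8.1 = 1.9 km
LCL altitude = 400 m + 1900 m = 2300 m

2300 m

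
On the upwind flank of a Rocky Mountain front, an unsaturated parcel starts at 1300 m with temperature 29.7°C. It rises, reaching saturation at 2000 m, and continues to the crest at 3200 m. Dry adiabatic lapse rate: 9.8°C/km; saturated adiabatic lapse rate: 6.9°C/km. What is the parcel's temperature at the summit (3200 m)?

14.56°C

Dry to 2000 m: -9.8 × 0.7 km = -6.86°C, so T = 22.84°C.
Saturated to 3200 m: -6.9 × 1.2 km = -8.28°C, so T = 14.56°C.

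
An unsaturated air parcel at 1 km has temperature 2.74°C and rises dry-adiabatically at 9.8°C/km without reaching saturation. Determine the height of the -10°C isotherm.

2.3 km

Height above start = (2.74 − (-10)) / 9.8 = 1.3 km
Altitude = 1000 m + 1300 m = 2300 m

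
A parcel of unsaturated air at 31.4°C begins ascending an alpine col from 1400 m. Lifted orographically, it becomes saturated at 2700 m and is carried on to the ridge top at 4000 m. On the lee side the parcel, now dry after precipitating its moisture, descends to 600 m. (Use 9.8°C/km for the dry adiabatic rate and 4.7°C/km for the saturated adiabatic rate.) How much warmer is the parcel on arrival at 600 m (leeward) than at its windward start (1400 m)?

From 1400 m to 2700 m (dry): cools by 9.8 × 1.3 = 12.74°C, giving 18.66°C.
From 2700 m to 4000 m (saturated): cools by 4.7 × 1.3 = 6.11°C, giving 12.55°C.
From 4000 m to 600 m (dry descent): warms by 9.8 × 3.4 = 33.32°C, giving 45.87°C.
Net change vs windward start: 45.87 − 31.4 = +14.47°C

+14.47°C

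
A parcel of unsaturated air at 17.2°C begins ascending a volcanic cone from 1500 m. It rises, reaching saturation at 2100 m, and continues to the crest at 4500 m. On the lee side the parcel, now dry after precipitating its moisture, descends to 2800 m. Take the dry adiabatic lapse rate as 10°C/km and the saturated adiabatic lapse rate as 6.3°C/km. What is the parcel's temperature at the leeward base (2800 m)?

13.08°C

Dry to 2100 m: -10 × 0.6 km = -6°C, so T = 11.2°C.
Saturated to 4500 m: -6.3 × 2.4 km = -15.12°C, so T = -3.92°C.
Dry descent to 2800 m: +10 × 1.7 km = +17°C, so T = 13.08°C.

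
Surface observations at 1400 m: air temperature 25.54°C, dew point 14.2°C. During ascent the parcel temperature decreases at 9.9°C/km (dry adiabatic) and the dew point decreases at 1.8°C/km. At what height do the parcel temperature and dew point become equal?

2800 m

T and T_d converge at 9.9 − 1.8 = 8.1°C per km
Height above start = (25.54 − 14.2) / 8.1 = 1.4 km
LCL altitude = 1400 m + 1400 m = 2800 m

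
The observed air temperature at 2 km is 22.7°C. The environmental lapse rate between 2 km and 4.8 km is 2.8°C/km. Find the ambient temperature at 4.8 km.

Environmental to 4800 m: -2.8 × 2.8 km = -7.84°C, so T = 14.86°C.

14.86°C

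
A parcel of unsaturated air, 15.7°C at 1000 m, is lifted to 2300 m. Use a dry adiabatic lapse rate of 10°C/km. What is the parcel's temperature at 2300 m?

Dry adiabatic to 2300 m: -10 × 1.3 km = -13°C, so T = 2.7°C.

2.7°C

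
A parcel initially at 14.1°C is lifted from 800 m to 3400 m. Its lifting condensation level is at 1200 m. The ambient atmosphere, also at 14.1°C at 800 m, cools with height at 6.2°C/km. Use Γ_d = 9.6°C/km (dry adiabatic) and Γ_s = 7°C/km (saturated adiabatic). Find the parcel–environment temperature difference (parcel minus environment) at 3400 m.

Parcel:
  800 → 1200 m (dry, 9.6°C/km): ΔT = -9.6 × 0.4 = -3.84°C → T = 10.26°C
  1200 → 3400 m (saturated, 7°C/km): ΔT = -7 × 2.2 = -15.4°C → T = -5.14°C
Environment:
  800 → 3400 m (environment, 6.2°C/km): ΔT = -6.2 × 2.6 = -16.12°C → T = -2.02°C
T_parcel − T_env = -5.14 − (-2.02) = -3.12°C

-3.12°C (parcel cooler than environment)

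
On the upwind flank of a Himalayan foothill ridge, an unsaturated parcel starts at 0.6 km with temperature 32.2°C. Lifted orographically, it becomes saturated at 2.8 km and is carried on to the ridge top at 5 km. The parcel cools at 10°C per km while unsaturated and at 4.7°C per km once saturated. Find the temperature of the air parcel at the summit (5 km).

From 600 m to 2800 m (dry): cools by 10 × 2.2 = 22°C, giving 10.2°C.
From 2800 m to 5000 m (saturated): cools by 4.7 × 2.2 = 10.34°C, giving -0.14°C.

-0.14°C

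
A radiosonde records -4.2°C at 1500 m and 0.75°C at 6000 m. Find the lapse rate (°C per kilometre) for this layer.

-1.1°C/km

Γ = −ΔT/Δz = (-4.2 − 0.75) / (6000 − 1500) m
  = -4.95°C / 4.5 km = -1.1°C/km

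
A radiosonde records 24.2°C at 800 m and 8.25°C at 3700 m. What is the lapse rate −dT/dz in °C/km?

5.5°C/km

Γ = −ΔT/Δz = (24.2 − 8.25) / (3700 − 800) m
  = 15.95°C / 2.9 km = 5.5°C/km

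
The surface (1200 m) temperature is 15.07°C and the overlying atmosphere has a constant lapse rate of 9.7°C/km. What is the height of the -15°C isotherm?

4300 m

Height above start = (15.07 − (-15)) / 9.7 = 3.1 km
Altitude = 1200 m + 3100 m = 4300 m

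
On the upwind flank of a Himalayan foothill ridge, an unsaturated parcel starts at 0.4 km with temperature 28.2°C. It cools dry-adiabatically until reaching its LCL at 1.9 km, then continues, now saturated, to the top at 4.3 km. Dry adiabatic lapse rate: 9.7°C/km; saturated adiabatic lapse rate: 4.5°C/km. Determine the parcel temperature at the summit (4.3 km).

2.85°C

400 → 1900 m (dry, 9.7°C/km): ΔT = -9.7 × 1.5 = -14.55°C → T = 13.65°C
1900 → 4300 m (saturated, 4.5°C/km): ΔT = -4.5 × 2.4 = -10.8°C → T = 2.85°C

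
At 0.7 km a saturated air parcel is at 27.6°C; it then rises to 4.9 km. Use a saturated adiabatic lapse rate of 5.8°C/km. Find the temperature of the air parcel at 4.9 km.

700 → 4900 m (saturated adiabatic, 5.8°C/km): ΔT = -5.8 × 4.2 = -24.36°C → T = 3.24°C

3.24°C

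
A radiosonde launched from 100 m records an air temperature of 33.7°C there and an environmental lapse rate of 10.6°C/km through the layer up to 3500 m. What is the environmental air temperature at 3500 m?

100 → 3500 m (environmental, 10.6°C/km): ΔT = -10.6 × 3.4 = -36.04°C → T = -2.34°C

-2.34°C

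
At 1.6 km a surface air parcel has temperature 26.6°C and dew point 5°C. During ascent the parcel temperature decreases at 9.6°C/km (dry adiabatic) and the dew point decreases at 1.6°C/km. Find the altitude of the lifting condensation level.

4.3 km

T and T_d converge at 9.6 − 1.6 = 8°C per km
Height above start = (26.6 − 5) / 8 = 2.7 km
LCL altitude = 1600 m + 2700 m = 4300 m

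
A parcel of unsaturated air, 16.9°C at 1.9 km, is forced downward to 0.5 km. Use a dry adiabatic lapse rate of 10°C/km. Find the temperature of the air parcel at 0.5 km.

30.9°C

1900 → 500 m (dry adiabatic, 10°C/km): ΔT = +10 × 1.4 = +14°C → T = 30.9°C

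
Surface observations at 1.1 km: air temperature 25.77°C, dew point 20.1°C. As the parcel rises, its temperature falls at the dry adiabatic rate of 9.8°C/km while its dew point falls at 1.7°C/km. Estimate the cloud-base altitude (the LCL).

T and T_d converge at 9.8 − 1.7 = 8.1°C per km
Height above start = (25.77 − 20.1) / 8.1 = 0.7 km
LCL altitude = 1100 m + 700 m = 1800 m

1.8 km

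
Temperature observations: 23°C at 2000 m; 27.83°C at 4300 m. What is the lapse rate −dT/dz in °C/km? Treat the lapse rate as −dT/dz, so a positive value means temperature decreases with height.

-2.1°C/km

Γ = −ΔT/Δz = (23 − 27.83) / (4300 − 2000) m
  = -4.83°C / 2.3 km = -2.1°C/km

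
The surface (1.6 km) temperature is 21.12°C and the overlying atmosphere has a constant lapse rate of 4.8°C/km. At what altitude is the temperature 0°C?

Height above start = (21.12 − 0) / 4.8 = 4.4 km
Altitude = 1600 m + 4400 m = 6000 m

6 km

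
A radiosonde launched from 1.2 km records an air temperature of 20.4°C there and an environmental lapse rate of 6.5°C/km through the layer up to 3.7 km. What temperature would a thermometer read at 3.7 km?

Environmental to 3700 m: -6.5 × 2.5 km = -16.25°C, so T = 4.15°C.

4.15°C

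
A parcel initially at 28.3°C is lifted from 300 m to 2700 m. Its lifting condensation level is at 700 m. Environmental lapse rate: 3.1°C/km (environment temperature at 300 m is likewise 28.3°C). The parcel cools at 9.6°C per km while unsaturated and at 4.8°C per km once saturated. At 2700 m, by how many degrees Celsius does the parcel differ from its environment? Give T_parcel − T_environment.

Parcel:
  300 → 700 m (dry, 9.6°C/km): ΔT = -9.6 × 0.4 = -3.84°C → T = 24.46°C
  700 → 2700 m (saturated, 4.8°C/km): ΔT = -4.8 × 2 = -9.6°C → T = 14.86°C
Environment:
  300 → 2700 m (environment, 3.1°C/km): ΔT = -3.1 × 2.4 = -7.44°C → T = 20.86°C
T_parcel − T_env = 14.86 − 20.86 = -6°C

-6°C (parcel cooler than environment)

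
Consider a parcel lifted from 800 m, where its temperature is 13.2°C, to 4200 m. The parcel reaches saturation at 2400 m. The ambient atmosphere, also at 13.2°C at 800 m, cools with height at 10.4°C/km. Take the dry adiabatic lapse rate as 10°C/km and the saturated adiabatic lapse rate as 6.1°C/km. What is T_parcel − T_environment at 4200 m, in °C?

+8.38°C (parcel warmer than environment)

Parcel:
  From 800 m to 2400 m (dry): cools by 10 × 1.6 = 16°C, giving -2.8°C.
  From 2400 m to 4200 m (saturated): cools by 6.1 × 1.8 = 10.98°C, giving -13.78°C.
Environment:
  From 800 m to 4200 m (environment): cools by 10.4 × 3.4 = 35.36°C, giving -22.16°C.
T_parcel − T_env = -13.78 − (-22.16) = +8.38°C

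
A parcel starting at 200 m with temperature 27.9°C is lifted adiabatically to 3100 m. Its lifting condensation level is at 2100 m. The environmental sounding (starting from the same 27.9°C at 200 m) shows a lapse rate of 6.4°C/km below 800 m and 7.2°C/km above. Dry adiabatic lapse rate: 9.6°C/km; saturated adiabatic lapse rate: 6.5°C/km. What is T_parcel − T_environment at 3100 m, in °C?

Parcel:
  Dry to 2100 m: -9.6 × 1.9 km = -18.24°C, so T = 9.66°C.
  Saturated to 3100 m: -6.5 × 1 km = -6.5°C, so T = 3.16°C.
Environment:
  Environment, lower layer to 800 m: -6.4 × 0.6 km = -3.84°C, so T = 24.06°C.
  Environment, upper layer to 3100 m: -7.2 × 2.3 km = -16.56°C, so T = 7.5°C.
T_parcel − T_env = 3.16 − 7.5 = -4.34°C

-4.34°C (parcel cooler than environment)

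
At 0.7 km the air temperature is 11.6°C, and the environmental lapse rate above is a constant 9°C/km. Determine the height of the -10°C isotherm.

3.1 km

Height above start = (11.6 − (-10)) / 9 = 2.4 km
Altitude = 700 m + 2400 m = 3100 m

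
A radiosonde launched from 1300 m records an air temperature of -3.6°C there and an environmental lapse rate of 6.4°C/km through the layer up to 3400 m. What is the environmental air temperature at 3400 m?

-17.04°C

From 1300 m to 3400 m (environmental): cools by 6.4 × 2.1 = 13.44°C, giving -17.04°C.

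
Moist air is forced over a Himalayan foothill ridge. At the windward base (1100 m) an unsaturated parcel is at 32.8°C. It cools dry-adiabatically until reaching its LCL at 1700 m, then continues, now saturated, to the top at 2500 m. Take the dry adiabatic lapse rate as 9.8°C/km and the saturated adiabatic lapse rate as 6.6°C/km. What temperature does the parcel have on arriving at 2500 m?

21.64°C

1100 → 1700 m (dry, 9.8°C/km): ΔT = -9.8 × 0.6 = -5.88°C → T = 26.92°C
1700 → 2500 m (saturated, 6.6°C/km): ΔT = -6.6 × 0.8 = -5.28°C → T = 21.64°C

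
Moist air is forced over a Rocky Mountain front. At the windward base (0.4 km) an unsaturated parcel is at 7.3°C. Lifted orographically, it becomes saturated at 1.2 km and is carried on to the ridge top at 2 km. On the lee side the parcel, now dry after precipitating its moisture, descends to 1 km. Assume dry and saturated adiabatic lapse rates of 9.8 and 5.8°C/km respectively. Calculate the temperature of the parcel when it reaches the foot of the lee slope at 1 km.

4.62°C

Dry to 1200 m: -9.8 × 0.8 km = -7.84°C, so T = -0.54°C.
Saturated to 2000 m: -5.8 × 0.8 km = -4.64°C, so T = -5.18°C.
Dry descent to 1000 m: +9.8 × 1 km = +9.8°C, so T = 4.62°C.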